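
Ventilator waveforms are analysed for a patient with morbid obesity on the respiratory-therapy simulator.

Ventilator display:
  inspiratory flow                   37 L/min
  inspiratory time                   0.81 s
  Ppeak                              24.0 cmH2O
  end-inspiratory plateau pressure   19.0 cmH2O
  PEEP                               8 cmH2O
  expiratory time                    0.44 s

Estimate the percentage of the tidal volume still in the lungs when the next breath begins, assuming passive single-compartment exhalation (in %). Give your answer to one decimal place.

30.3

Flow: 37 L/min ÷ 60 = 0.6167 L/s.
Vt = flow × Ti = 0.6167 L/s × 0.81 s × 1000 mL/L = 499.53 mL.
R = (PIP − Pplat)/V̇ = (24.0 − 19.0) / 0.6167 = 5.0/0.6167 = 8.108 cmH2O·s/L.
C = Vt/(Pplat − PEEP) = 499.53 / (19.0 − 8) = 499.53/11.0 = 45.412 mL/cmH2O.
τ = R × C = 8.108 × 0.04541 L/cmH2O = 0.3682 s.
Fraction remaining at end-expiration = e^(−Te/τ) = e^(−0.44/0.3682) = 0.3027 → 30.27%.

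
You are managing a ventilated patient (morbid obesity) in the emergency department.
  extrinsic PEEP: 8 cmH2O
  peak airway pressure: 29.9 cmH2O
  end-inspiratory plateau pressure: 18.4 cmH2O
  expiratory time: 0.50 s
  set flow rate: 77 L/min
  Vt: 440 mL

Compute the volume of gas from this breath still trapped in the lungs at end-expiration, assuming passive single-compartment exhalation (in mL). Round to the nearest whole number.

Flow: 77 L/min ÷ 60 = 1.2833 L/s.
R = (PIP − Pplat)/V̇ = (29.9 − 18.4) / 1.2833 = 11.5/1.2833 = 8.961 cmH2O·s/L.
C = Vt/(Pplat − PEEP) = 440.0 / (18.4 − 8) = 440.0/10.4 = 42.308 mL/cmH2O.
τ = R × C = 8.961 × 0.04231 L/cmH2O = 0.3791 s.
Fraction remaining = e^(−Te/τ) = e^(−0.50/0.3791) = 0.2674.
Trapped volume = 440.0 × 0.2674 = 117.66 mL.

118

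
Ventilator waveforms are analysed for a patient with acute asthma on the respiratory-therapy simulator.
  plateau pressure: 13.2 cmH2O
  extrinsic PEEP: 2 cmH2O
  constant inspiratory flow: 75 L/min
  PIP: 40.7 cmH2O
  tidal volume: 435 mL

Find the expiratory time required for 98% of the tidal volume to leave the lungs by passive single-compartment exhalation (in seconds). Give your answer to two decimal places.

3.34

Flow: 75 L/min ÷ 60 = 1.25 L/s.
R = (PIP − Pplat)/V̇ = (40.7 − 13.2) / 1.25 = 27.5/1.25 = 22.0 cmH2O·s/L.
C = Vt/(Pplat − PEEP) = 435.0 / (13.2 − 2) = 435.0/11.2 = 38.839 mL/cmH2O.
τ = R × C = 22.0 × 0.03884 L/cmH2O = 0.8545 s.
t = −τ·ln(1 − 0.98) = −0.8545·ln(0.02) = 3.343 s.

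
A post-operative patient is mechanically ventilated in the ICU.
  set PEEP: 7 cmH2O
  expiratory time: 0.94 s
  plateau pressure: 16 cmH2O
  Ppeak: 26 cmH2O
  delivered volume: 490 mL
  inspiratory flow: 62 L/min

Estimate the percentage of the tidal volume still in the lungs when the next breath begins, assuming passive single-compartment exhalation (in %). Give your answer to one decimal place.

Flow: 62 L/min ÷ 60 = 1.0333 L/s.
R = (PIP − Pplat)/V̇ = (26 − 16) / 1.0333 = 10.0/1.0333 = 9.678 cmH2O·s/L.
C = Vt/(Pplat − PEEP) = 490.0 / (16 − 7) = 490.0/9.0 = 54.444 mL/cmH2O.
τ = R × C = 9.678 × 0.05444 L/cmH2O = 0.5269 s.
Fraction remaining at end-expiration = e^(−Te/τ) = e^(−0.94/0.5269) = 0.168 → 16.8%.

16.8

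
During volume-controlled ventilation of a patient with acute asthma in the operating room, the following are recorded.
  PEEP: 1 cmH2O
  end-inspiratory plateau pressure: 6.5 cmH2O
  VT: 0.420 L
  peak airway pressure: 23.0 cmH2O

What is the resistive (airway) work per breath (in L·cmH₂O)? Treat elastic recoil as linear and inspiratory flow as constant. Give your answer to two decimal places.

With constant inspiratory flow the resistive pressure is constant at PIP − Pplat = 23.0 − 6.5 = 16.5 cmH2O, so resistive work = 16.5 × 0.420 = 6.93 L·cmH2O.

6.93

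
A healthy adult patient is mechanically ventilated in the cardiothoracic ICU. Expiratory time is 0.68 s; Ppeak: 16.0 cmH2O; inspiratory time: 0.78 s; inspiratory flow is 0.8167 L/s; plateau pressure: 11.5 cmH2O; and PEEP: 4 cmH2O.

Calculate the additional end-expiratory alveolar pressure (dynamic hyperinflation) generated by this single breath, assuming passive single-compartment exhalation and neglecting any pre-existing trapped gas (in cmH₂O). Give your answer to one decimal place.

1.8

Vt = flow × Ti = 0.8167 L/s × 0.78 s × 1000 mL/L = 637.03 mL.
R = (PIP − Pplat)/V̇ = (16.0 − 11.5) / 0.8167 = 4.5/0.8167 = 5.51 cmH2O·s/L.
C = Vt/(Pplat − PEEP) = 637.03 / (11.5 − 4) = 637.03/7.5 = 84.937 mL/cmH2O.
τ = R × C = 5.51 × 0.08494 L/cmH2O = 0.468 s.
Fraction remaining = e^(−Te/τ) = e^(−0.68/0.468) = 0.2339; trapped volume = 637.03 × 0.2339 = 149.0 mL.
Additional alveolar pressure from trapping ≈ V_trapped / C = 149.0 / 84.937 = 1.754 cmH2O.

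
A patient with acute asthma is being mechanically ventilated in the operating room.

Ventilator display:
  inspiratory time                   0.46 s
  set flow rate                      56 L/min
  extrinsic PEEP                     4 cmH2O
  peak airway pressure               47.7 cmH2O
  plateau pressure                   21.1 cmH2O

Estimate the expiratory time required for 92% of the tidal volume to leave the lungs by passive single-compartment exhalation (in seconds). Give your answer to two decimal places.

1.81

Flow: 56 L/min ÷ 60 = 0.9333 L/s.
Vt = flow × Ti = 0.9333 L/s × 0.46 s × 1000 mL/L = 429.32 mL.
R = (PIP − Pplat)/V̇ = (47.7 − 21.1) / 0.9333 = 26.6/0.9333 = 28.501 cmH2O·s/L.
C = Vt/(Pplat − PEEP) = 429.32 / (21.1 − 4) = 429.32/17.1 = 25.106 mL/cmH2O.
τ = R × C = 28.501 × 0.02511 L/cmH2O = 0.7157 s.
t = −τ·ln(1 − 0.92) = −0.7157·ln(0.08) = 1.808 s.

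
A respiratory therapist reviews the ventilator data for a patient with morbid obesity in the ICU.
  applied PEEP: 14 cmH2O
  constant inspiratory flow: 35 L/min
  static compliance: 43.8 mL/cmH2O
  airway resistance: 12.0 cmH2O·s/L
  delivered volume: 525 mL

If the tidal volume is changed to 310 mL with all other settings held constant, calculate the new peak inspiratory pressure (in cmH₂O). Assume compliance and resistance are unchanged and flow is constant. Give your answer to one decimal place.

28.1

Flow: 35 L/min ÷ 60 = 0.5833 L/s.
PIP = Vt/C + R·V̇ + PEEP (constant-flow equation of motion).
Only the elastic term changes: ΔPIP = ΔVt / C = (310 − 525) / 43.8 = -4.909 cmH2O.
Original PIP = 525/43.8 + 12.0×0.5833 + 14 = 32.986 cmH2O; new PIP = 32.986 + (-4.909) = 28.077 cmH2O.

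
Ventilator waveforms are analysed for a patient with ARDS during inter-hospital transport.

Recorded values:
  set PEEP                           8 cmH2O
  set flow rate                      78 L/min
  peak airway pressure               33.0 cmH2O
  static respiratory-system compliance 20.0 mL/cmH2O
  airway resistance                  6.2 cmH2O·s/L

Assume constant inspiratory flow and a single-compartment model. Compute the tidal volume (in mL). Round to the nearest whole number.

339

Flow: 78 L/min ÷ 60 = 1.3 L/s.
Equation of motion (constant flow): PIP = Vt/C + R·V̇ + PEEP.
Vt/C = PIP − R·V̇ − PEEP = 33.0 − 8.06 − 8 = 16.94 cmH2O.
Vt = C × 16.94 = 20.0 × 16.94 = 338.8 mL.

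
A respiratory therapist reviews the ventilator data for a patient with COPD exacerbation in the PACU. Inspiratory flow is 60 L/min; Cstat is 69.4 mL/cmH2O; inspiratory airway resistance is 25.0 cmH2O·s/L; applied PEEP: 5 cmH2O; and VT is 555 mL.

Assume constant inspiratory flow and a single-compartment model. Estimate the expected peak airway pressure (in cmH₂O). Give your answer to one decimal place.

38.0

Flow: 60 L/min ÷ 60 = 1 L/s.
Equation of motion (constant flow): PIP = Vt/C + R·V̇ + PEEP.
PIP = 555/69.4 + 25.0×1 + 5 = 7.997 + 25.0 + 5 = 37.997 cmH2O.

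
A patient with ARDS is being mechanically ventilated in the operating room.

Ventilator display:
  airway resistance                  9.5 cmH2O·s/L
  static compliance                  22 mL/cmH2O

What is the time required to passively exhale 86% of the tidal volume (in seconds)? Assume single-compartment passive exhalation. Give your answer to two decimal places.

0.41

τ = R × C = 9.5 × 22 mL/cmH2O = 9.5 × 0.022 L/cmH2O = 0.209 s.
Exhaled fraction f = 1 − e^(−t/τ) → t = −τ·ln(1 − f) = −0.209·ln(0.14) = 0.4109 s.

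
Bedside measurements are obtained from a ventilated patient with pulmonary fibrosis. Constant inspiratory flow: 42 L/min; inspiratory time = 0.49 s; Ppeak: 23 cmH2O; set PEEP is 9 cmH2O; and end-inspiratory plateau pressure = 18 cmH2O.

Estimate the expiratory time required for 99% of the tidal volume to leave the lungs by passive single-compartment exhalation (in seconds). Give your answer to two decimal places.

Flow: 42 L/min ÷ 60 = 0.7 L/s.
Vt = flow × Ti = 0.7 L/s × 0.49 s × 1000 mL/L = 343.0 mL.
R = (PIP − Pplat)/V̇ = (23 − 18) / 0.7 = 5.0/0.7 = 7.143 cmH2O·s/L.
C = Vt/(Pplat − PEEP) = 343.0 / (18 − 9) = 343.0/9.0 = 38.111 mL/cmH2O.
τ = R × C = 7.143 × 0.03811 L/cmH2O = 0.2722 s.
t = −τ·ln(1 − 0.99) = −0.2722·ln(0.01) = 1.254 s.

1.25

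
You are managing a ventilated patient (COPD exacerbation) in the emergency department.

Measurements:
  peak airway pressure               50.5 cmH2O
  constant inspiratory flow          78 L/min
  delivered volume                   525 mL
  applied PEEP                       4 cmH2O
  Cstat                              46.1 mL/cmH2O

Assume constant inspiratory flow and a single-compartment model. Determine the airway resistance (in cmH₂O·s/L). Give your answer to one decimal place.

Flow: 78 L/min ÷ 60 = 1.3 L/s.
Equation of motion (constant flow): PIP = Vt/C + R·V̇ + PEEP.
R·V̇ = PIP − Vt/C − PEEP = 50.5 − 525/46.1 − 4 = 50.5 − 11.388 − 4 = 35.112 cmH2O.
R = 35.112 / 1.3 = 27.009 cmH2O·s/L.

27.0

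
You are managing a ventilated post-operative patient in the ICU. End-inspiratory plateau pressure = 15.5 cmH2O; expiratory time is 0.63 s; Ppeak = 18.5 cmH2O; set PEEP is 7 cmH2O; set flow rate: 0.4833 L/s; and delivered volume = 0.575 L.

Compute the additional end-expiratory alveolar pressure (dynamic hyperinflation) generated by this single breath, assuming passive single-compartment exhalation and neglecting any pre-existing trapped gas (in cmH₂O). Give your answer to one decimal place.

1.9

R = (PIP − Pplat)/V̇ = (18.5 − 15.5) / 0.4833 = 3.0/0.4833 = 6.207 cmH2O·s/L.
C = Vt/(Pplat − PEEP) = 575.0 / (15.5 − 7) = 575.0/8.5 = 67.647 mL/cmH2O.
τ = R × C = 6.207 × 0.06765 L/cmH2O = 0.4199 s.
Fraction remaining = e^(−Te/τ) = e^(−0.63/0.4199) = 0.2231; trapped volume = 575.0 × 0.2231 = 128.28 mL.
Additional alveolar pressure from trapping ≈ V_trapped / C = 128.28 / 67.647 = 1.896 cmH2O.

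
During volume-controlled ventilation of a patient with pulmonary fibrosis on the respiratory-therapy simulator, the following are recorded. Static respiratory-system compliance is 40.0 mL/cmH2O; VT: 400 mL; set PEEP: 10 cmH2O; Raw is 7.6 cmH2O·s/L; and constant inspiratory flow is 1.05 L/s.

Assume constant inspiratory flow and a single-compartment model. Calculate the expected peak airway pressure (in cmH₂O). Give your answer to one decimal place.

Equation of motion (constant flow): PIP = Vt/C + R·V̇ + PEEP.
PIP = 400/40.0 + 7.6×1.05 + 10 = 10.0 + 7.98 + 10 = 27.98 cmH2O.

28.0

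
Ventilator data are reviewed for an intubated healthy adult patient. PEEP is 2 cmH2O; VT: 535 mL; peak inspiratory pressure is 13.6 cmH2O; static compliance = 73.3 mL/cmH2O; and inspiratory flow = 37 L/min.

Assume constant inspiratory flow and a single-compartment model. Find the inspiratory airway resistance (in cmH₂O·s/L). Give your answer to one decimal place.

7.0

Flow: 37 L/min ÷ 60 = 0.6167 L/s.
Equation of motion (constant flow): PIP = Vt/C + R·V̇ + PEEP.
R·V̇ = PIP − Vt/C − PEEP = 13.6 − 535/73.3 − 2 = 13.6 − 7.299 − 2 = 4.301 cmH2O.
R = 4.301 / 0.6167 = 6.974 cmH2O·s/L.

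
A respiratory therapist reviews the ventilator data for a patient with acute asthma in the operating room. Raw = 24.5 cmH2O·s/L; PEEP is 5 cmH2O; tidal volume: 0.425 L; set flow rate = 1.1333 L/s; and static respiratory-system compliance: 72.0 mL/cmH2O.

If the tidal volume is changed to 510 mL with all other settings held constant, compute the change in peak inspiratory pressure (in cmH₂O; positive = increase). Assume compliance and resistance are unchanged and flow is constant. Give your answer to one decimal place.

1.2

PIP = Vt/C + R·V̇ + PEEP (constant-flow equation of motion).
Only the elastic term changes: ΔPIP = ΔVt / C = (510 − 425) / 72.0 = 1.181 cmH2O.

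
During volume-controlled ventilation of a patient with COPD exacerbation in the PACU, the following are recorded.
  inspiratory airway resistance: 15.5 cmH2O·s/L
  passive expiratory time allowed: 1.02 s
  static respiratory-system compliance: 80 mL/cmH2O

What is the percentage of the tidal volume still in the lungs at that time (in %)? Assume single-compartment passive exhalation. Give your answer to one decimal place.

43.9

τ = R × C = 15.5 × 80 mL/cmH2O = 15.5 × 0.080 L/cmH2O = 1.24 s.
Passive exhalation: V(t)/V₀ = e^(−t/τ) = e^(−1.02/1.24) = 0.4393.
Fraction remaining = 0.4393 → 43.93%.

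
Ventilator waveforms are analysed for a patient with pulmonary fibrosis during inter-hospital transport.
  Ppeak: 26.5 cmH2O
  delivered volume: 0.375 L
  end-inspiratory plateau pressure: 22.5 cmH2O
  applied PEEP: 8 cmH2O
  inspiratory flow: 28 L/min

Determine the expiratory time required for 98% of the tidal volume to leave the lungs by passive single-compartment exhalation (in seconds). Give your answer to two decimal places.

Flow: 28 L/min ÷ 60 = 0.4667 L/s.
R = (PIP − Pplat)/V̇ = (26.5 − 22.5) / 0.4667 = 4.0/0.4667 = 8.571 cmH2O·s/L.
C = Vt/(Pplat − PEEP) = 375.0 / (22.5 − 8) = 375.0/14.5 = 25.862 mL/cmH2O.
τ = R × C = 8.571 × 0.02586 L/cmH2O = 0.2216 s.
t = −τ·ln(1 − 0.98) = −0.2216·ln(0.02) = 0.8669 s.

0.87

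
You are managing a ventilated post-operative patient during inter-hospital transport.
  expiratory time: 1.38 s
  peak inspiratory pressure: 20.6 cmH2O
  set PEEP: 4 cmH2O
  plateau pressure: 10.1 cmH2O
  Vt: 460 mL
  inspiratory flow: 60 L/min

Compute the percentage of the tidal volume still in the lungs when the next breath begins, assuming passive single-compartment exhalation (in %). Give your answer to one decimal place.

17.5

Flow: 60 L/min ÷ 60 = 1 L/s.
R = (PIP − Pplat)/V̇ = (20.6 − 10.1) / 1 = 10.5/1 = 10.5 cmH2O·s/L.
C = Vt/(Pplat − PEEP) = 460.0 / (10.1 − 4) = 460.0/6.1 = 75.41 mL/cmH2O.
τ = R × C = 10.5 × 0.07541 L/cmH2O = 0.7918 s.
Fraction remaining at end-expiration = e^(−Te/τ) = e^(−1.38/0.7918) = 0.175 → 17.5%.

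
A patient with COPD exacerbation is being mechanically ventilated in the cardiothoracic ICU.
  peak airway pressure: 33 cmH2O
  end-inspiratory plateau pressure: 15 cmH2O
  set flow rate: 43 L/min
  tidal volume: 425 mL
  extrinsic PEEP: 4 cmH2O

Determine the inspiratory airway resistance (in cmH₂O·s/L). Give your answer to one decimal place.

25.1

Flow: 43 L/min ÷ 60 = 0.7167 L/s.
Raw = (PIP − Pplat) / flow = (33 − 15) / 0.7167 = 18.0 / 0.7167 = 25.115 cmH2O·s/L.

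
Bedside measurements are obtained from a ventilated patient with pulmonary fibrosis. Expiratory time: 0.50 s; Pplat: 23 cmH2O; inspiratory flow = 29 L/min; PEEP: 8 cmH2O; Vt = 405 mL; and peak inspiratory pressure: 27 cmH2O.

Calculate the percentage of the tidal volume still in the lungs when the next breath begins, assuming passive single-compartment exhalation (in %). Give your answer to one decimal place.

Flow: 29 L/min ÷ 60 = 0.4833 L/s.
R = (PIP − Pplat)/V̇ = (27 − 23) / 0.4833 = 4.0/0.4833 = 8.276 cmH2O·s/L.
C = Vt/(Pplat − PEEP) = 405.0 / (23 − 8) = 405.0/15.0 = 27.0 mL/cmH2O.
τ = R × C = 8.276 × 0.027 L/cmH2O = 0.2235 s.
Fraction remaining at end-expiration = e^(−Te/τ) = e^(−0.50/0.2235) = 0.1068 → 10.68%.

10.7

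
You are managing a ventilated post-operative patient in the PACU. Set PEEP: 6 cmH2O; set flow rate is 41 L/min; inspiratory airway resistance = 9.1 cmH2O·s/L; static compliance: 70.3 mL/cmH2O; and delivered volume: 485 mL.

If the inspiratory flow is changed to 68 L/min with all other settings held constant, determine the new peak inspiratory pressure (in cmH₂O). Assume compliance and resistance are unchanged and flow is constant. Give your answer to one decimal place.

Flow: 41 L/min ÷ 60 = 0.6833 L/s.
New flow: 68 L/min ÷ 60 = 1.1333 L/s.
PIP = Vt/C + R·V̇ + PEEP (constant-flow equation of motion).
Only the resistive term changes: ΔPIP = R × ΔV̇ = 9.1 × (1.1333 − 0.6833) = 9.1 × 0.45 = 4.095 cmH2O.
Original PIP = 485/70.3 + 9.1×0.6833 + 6 = 19.117 cmH2O; new PIP = 19.117 + (4.095) = 23.212 cmH2O.

23.2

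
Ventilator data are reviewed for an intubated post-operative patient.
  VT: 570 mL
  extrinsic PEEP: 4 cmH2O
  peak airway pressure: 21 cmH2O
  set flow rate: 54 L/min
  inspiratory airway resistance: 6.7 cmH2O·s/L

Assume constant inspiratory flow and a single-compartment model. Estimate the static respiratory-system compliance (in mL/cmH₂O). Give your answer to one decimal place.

52.0

Flow: 54 L/min ÷ 60 = 0.9 L/s.
Equation of motion (constant flow): PIP = Vt/C + R·V̇ + PEEP.
Vt/C = PIP − R·V̇ − PEEP = 21 − 6.7×0.9 − 4 = 21 − 6.03 − 4 = 10.97 cmH2O.
C = Vt / 10.97 = 570 / 10.97 = 51.96 mL/cmH2O.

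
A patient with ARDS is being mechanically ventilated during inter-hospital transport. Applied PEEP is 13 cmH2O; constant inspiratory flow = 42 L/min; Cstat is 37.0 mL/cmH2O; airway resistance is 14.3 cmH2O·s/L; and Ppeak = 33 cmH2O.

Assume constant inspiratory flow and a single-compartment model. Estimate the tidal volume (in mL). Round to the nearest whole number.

Flow: 42 L/min ÷ 60 = 0.7 L/s.
Equation of motion (constant flow): PIP = Vt/C + R·V̇ + PEEP.
Vt/C = PIP − R·V̇ − PEEP = 33 − 10.01 − 13 = 9.99 cmH2O.
Vt = C × 9.99 = 37.0 × 9.99 = 369.63 mL.

370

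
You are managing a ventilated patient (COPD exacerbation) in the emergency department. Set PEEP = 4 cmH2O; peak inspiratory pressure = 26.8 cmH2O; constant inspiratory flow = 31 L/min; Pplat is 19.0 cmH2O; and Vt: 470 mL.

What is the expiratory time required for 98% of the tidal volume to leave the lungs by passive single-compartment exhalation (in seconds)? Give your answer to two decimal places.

1.85

Flow: 31 L/min ÷ 60 = 0.5167 L/s.
R = (PIP − Pplat)/V̇ = (26.8 − 19.0) / 0.5167 = 7.8/0.5167 = 15.096 cmH2O·s/L.
C = Vt/(Pplat − PEEP) = 470.0 / (19.0 − 4) = 470.0/15.0 = 31.333 mL/cmH2O.
τ = R × C = 15.096 × 0.03133 L/cmH2O = 0.473 s.
t = −τ·ln(1 − 0.98) = −0.473·ln(0.02) = 1.85 s.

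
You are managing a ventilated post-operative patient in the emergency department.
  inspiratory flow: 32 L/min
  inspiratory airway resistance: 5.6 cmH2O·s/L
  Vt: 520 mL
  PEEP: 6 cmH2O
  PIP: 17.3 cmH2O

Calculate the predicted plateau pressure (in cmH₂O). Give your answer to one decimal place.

Flow: 32 L/min ÷ 60 = 0.5333 L/s.
Pplat = PIP − Raw × flow = 17.3 − 5.6 × 0.5333 = 17.3 − 2.986 = 14.314 cmH2O.

14.3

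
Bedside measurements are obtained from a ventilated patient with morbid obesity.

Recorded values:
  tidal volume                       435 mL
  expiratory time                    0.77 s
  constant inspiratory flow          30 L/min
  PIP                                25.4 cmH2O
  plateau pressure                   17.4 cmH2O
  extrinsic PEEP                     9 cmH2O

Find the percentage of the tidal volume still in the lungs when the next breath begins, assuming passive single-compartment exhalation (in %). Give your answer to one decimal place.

39.5

Flow: 30 L/min ÷ 60 = 0.5 L/s.
R = (PIP − Pplat)/V̇ = (25.4 − 17.4) / 0.5 = 8.0/0.5 = 16.0 cmH2O·s/L.
C = Vt/(Pplat − PEEP) = 435.0 / (17.4 − 9) = 435.0/8.4 = 51.786 mL/cmH2O.
τ = R × C = 16.0 × 0.05179 L/cmH2O = 0.8286 s.
Fraction remaining at end-expiration = e^(−Te/τ) = e^(−0.77/0.8286) = 0.3948 → 39.48%.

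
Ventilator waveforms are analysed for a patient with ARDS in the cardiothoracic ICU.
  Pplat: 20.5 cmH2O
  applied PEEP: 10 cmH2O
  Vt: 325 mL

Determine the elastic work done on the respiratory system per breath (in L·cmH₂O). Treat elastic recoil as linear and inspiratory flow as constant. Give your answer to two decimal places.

Elastic work ≈ ½ × (Pplat − PEEP) × Vt = 0.5 × (20.5 − 10) × 0.325 L = 0.5 × 10.5 × 0.325 = 1.706 L·cmH2O.

1.71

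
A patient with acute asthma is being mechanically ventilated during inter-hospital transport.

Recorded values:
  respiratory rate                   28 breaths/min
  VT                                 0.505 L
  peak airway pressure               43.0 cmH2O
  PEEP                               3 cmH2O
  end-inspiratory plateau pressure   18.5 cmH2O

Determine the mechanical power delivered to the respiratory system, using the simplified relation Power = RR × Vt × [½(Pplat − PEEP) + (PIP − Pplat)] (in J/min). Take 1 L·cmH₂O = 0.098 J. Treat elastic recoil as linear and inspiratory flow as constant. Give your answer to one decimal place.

Per-breath work = Vt × [½(Pplat−PEEP) + (PIP−Pplat)] = 0.505 × [0.5×15.5 + 24.5] = 0.505 × 32.25 = 16.286 L·cmH2O.
Power = 28 × 16.286 = 456.01 L·cmH2O/min.
× 0.098 J/(L·cmH2O) → 44.689 J/min.

44.7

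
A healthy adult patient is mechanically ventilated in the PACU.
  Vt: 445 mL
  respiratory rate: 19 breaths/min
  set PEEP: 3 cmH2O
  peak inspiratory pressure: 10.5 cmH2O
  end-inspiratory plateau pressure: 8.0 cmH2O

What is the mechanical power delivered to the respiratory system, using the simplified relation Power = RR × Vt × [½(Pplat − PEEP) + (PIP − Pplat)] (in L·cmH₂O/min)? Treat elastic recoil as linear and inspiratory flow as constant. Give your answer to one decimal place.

42.3

Per-breath work = Vt × [½(Pplat−PEEP) + (PIP−Pplat)] = 0.445 × [0.5×5.0 + 2.5] = 0.445 × 5.0 = 2.225 L·cmH2O.
Power = 19 × 2.225 = 42.275 L·cmH2O/min.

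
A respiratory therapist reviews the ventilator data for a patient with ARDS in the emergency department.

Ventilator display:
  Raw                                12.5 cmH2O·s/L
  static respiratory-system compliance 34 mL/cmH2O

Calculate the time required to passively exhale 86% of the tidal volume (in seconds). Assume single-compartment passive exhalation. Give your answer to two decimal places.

τ = R × C = 12.5 × 34 mL/cmH2O = 12.5 × 0.034 L/cmH2O = 0.425 s.
Exhaled fraction f = 1 − e^(−t/τ) → t = −τ·ln(1 − f) = −0.425·ln(0.14) = 0.8356 s.

0.84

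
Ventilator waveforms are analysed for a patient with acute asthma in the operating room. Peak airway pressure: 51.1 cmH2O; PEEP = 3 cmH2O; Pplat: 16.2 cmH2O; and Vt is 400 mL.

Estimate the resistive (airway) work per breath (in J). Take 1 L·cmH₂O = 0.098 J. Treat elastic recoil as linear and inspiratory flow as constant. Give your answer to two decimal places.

With constant inspiratory flow the resistive pressure is constant at PIP − Pplat = 51.1 − 16.2 = 34.9 cmH2O, so resistive work = 34.9 × 0.400 = 13.96 L·cmH2O.
× 0.098 J/(L·cmH2O) → 1.368 J.

1.37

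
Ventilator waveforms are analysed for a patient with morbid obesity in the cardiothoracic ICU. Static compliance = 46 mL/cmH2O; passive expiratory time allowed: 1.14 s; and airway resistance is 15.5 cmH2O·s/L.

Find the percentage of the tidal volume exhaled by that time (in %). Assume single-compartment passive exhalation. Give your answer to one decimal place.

79.8

τ = R × C = 15.5 × 46 mL/cmH2O = 15.5 × 0.046 L/cmH2O = 0.713 s.
Passive exhalation: V(t)/V₀ = e^(−t/τ) = e^(−1.14/0.713) = 0.2021.
Fraction exhaled = 1 − 0.2021 = 0.7979 → 79.79%.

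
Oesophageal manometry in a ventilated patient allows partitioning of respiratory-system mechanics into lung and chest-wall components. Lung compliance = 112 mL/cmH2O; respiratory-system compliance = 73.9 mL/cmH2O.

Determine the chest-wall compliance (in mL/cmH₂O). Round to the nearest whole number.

217

1/Ccw = 1/Crs − 1/CL.
1/Ccw = 1/73.9 − 1/112 = 0.004603.
Ccw = 217.25 mL/cmH2O.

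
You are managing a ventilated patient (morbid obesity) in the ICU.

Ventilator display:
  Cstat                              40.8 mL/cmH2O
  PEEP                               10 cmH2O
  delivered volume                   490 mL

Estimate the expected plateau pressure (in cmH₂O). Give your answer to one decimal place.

22.0

Pplat = PEEP + Vt / Cstat = 10 + 490 / 40.8 = 10 + 12.01 = 22.01 cmH2O.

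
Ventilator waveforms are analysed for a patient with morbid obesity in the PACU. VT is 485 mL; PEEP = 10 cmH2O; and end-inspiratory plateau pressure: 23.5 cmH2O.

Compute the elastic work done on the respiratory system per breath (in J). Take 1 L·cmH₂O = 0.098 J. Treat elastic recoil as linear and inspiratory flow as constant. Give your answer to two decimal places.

0.32

Elastic work ≈ ½ × (Pplat − PEEP) × Vt = 0.5 × (23.5 − 10) × 0.485 L = 0.5 × 13.5 × 0.485 = 3.274 L·cmH2O.
× 0.098 J/(L·cmH2O) → 0.3209 J.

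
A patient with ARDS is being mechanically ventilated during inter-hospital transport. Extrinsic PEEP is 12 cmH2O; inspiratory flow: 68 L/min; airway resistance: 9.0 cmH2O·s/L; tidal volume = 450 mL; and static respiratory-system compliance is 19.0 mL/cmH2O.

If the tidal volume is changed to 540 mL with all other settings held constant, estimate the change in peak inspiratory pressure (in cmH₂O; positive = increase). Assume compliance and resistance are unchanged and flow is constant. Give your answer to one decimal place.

4.7

PIP = Vt/C + R·V̇ + PEEP (constant-flow equation of motion).
Only the elastic term changes: ΔPIP = ΔVt / C = (540 − 450) / 19.0 = 4.737 cmH2O.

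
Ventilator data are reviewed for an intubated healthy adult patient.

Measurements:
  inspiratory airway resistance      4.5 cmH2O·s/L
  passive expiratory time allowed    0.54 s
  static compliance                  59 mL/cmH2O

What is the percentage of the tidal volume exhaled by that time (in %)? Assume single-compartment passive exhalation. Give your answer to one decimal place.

86.9

τ = R × C = 4.5 × 59 mL/cmH2O = 4.5 × 0.059 L/cmH2O = 0.2655 s.
Passive exhalation: V(t)/V₀ = e^(−t/τ) = e^(−0.54/0.2655) = 0.1308.
Fraction exhaled = 1 − 0.1308 = 0.8692 → 86.92%.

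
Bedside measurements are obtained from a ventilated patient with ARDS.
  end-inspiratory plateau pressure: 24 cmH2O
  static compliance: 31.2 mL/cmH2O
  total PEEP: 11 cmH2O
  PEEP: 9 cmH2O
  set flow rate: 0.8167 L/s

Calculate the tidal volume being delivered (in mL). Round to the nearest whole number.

End-expiratory occlusion gives total PEEP = 11 cmH2O (intrinsic PEEP = 11 − 9 = 2). Use total PEEP for the elastic gradient.
Vt = Cstat × (Pplat − PEEPtotal) = 31.2 × (24 − 11) = 31.2 × 13.0 = 405.6 mL.

406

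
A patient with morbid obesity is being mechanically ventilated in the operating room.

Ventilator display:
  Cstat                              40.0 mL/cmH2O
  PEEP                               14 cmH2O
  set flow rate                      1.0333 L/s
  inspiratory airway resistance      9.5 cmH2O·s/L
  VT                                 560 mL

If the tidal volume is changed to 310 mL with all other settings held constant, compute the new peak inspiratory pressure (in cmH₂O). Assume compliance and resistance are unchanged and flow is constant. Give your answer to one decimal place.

PIP = Vt/C + R·V̇ + PEEP (constant-flow equation of motion).
Only the elastic term changes: ΔPIP = ΔVt / C = (310 − 560) / 40.0 = -6.25 cmH2O.
Original PIP = 560/40.0 + 9.5×1.0333 + 14 = 37.816 cmH2O; new PIP = 37.816 + (-6.25) = 31.566 cmH2O.

31.6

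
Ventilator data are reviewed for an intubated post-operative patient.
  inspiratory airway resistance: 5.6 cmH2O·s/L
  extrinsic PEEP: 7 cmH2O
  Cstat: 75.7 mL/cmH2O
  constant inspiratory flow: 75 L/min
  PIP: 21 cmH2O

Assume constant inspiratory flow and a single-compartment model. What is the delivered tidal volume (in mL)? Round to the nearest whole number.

530

Flow: 75 L/min ÷ 60 = 1.25 L/s.
Equation of motion (constant flow): PIP = Vt/C + R·V̇ + PEEP.
Vt/C = PIP − R·V̇ − PEEP = 21 − 7.0 − 7 = 7.0 cmH2O.
Vt = C × 7.0 = 75.7 × 7.0 = 529.9 mL.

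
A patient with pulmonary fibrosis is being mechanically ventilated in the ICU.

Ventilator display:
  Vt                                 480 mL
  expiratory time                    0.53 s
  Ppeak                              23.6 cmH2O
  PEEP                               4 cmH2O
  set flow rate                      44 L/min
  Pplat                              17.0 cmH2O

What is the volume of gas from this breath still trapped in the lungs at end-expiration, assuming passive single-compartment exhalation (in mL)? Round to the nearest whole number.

97

Flow: 44 L/min ÷ 60 = 0.7333 L/s.
R = (PIP − Pplat)/V̇ = (23.6 − 17.0) / 0.7333 = 6.6/0.7333 = 9.0 cmH2O·s/L.
C = Vt/(Pplat − PEEP) = 480.0 / (17.0 − 4) = 480.0/13.0 = 36.923 mL/cmH2O.
τ = R × C = 9.0 × 0.03692 L/cmH2O = 0.3323 s.
Fraction remaining = e^(−Te/τ) = e^(−0.53/0.3323) = 0.2029.
Trapped volume = 480.0 × 0.2029 = 97.392 mL.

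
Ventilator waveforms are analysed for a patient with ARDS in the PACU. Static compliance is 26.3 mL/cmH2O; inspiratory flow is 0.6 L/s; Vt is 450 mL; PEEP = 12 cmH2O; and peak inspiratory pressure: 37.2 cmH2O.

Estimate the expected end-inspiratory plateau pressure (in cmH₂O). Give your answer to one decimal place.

Pplat = PEEP + Vt / Cstat = 12 + 450 / 26.3 = 12 + 17.11 = 29.11 cmH2O.

29.1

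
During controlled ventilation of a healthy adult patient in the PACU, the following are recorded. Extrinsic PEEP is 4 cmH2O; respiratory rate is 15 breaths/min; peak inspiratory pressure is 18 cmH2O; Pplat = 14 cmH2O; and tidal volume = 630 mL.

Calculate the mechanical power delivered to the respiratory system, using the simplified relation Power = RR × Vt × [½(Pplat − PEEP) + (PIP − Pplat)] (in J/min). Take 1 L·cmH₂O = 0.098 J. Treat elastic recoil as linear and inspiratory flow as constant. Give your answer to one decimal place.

8.3

Per-breath work = Vt × [½(Pplat−PEEP) + (PIP−Pplat)] = 0.630 × [0.5×10.0 + 4.0] = 0.630 × 9.0 = 5.67 L·cmH2O.
Power = 15 × 5.67 = 85.05 L·cmH2O/min.
× 0.098 J/(L·cmH2O) → 8.335 J/min.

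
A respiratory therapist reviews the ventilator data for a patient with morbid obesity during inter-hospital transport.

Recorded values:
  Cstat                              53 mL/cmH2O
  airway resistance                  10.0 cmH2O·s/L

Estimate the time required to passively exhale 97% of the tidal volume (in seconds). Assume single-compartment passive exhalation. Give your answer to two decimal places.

1.86

τ = R × C = 10.0 × 53 mL/cmH2O = 10.0 × 0.053 L/cmH2O = 0.53 s.
Exhaled fraction f = 1 − e^(−t/τ) → t = −τ·ln(1 − f) = −0.53·ln(0.03) = 1.858 s.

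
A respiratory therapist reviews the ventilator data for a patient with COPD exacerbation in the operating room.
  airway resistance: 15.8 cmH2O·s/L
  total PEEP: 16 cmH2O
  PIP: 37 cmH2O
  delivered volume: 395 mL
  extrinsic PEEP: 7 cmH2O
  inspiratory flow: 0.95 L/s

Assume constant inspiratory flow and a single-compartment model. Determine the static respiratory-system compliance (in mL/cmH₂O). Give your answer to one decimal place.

65.9

Total PEEP = 16 cmH2O (set 7 + intrinsic 9); this is the baseline alveolar pressure.
Equation of motion (constant flow): PIP = Vt/C + R·V̇ + PEEP.
Vt/C = PIP − R·V̇ − PEEP = 37 − 15.8×0.95 − 16 = 37 − 15.01 − 16 = 5.99 cmH2O.
C = Vt / 5.99 = 395 / 5.99 = 65.943 mL/cmH2O.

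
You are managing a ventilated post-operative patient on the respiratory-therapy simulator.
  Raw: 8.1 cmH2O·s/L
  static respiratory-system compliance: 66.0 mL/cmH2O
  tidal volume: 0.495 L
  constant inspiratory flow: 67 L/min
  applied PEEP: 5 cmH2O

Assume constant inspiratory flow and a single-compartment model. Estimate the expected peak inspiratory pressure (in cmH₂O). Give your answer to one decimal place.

21.5

Flow: 67 L/min ÷ 60 = 1.1167 L/s.
Equation of motion (constant flow): PIP = Vt/C + R·V̇ + PEEP.
PIP = 495/66.0 + 8.1×1.1167 + 5 = 7.5 + 9.045 + 5 = 21.545 cmH2O.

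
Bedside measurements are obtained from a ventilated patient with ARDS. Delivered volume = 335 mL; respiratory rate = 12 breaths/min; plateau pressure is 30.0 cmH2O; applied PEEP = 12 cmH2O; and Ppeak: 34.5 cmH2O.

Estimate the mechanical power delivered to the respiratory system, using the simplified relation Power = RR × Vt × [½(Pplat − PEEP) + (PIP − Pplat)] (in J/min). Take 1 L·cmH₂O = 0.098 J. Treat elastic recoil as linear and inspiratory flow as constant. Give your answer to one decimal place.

5.3

Per-breath work = Vt × [½(Pplat−PEEP) + (PIP−Pplat)] = 0.335 × [0.5×18.0 + 4.5] = 0.335 × 13.5 = 4.523 L·cmH2O.
Power = 12 × 4.523 = 54.276 L·cmH2O/min.
× 0.098 J/(L·cmH2O) → 5.319 J/min.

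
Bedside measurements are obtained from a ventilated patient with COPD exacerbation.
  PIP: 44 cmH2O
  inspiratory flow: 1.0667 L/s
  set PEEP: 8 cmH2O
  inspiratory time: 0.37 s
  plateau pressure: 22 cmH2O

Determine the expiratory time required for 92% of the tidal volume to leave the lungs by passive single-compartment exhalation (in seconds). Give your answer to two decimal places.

Vt = flow × Ti = 1.0667 L/s × 0.37 s × 1000 mL/L = 394.68 mL.
R = (PIP − Pplat)/V̇ = (44 − 22) / 1.0667 = 22.0/1.0667 = 20.624 cmH2O·s/L.
C = Vt/(Pplat − PEEP) = 394.68 / (22 − 8) = 394.68/14.0 = 28.191 mL/cmH2O.
τ = R × C = 20.624 × 0.02819 L/cmH2O = 0.5814 s.
t = −τ·ln(1 − 0.92) = −0.5814·ln(0.08) = 1.468 s.

1.47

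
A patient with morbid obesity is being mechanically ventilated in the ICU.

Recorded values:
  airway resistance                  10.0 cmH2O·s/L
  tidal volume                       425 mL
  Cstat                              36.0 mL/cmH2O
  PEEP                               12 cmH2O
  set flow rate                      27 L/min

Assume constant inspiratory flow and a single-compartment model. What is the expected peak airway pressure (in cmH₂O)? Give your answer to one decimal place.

Flow: 27 L/min ÷ 60 = 0.45 L/s.
Equation of motion (constant flow): PIP = Vt/C + R·V̇ + PEEP.
PIP = 425/36.0 + 10.0×0.45 + 12 = 11.806 + 4.5 + 12 = 28.306 cmH2O.

28.3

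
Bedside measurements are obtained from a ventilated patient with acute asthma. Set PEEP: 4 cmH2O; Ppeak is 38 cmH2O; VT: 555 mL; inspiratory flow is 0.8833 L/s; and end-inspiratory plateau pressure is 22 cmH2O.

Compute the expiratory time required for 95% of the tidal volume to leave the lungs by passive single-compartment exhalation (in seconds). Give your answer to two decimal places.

1.67

R = (PIP − Pplat)/V̇ = (38 − 22) / 0.8833 = 16.0/0.8833 = 18.114 cmH2O·s/L.
C = Vt/(Pplat − PEEP) = 555.0 / (22 − 4) = 555.0/18.0 = 30.833 mL/cmH2O.
τ = R × C = 18.114 × 0.03083 L/cmH2O = 0.5585 s.
t = −τ·ln(1 − 0.95) = −0.5585·ln(0.05) = 1.673 s.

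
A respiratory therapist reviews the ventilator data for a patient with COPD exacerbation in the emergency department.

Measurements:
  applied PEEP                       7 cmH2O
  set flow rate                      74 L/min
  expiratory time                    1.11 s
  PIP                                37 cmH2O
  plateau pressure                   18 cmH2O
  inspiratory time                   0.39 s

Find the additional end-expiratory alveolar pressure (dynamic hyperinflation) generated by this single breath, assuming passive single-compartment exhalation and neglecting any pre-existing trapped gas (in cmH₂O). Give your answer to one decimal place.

2.1

Flow: 74 L/min ÷ 60 = 1.2333 L/s.
Vt = flow × Ti = 1.2333 L/s × 0.39 s × 1000 mL/L = 480.99 mL.
R = (PIP − Pplat)/V̇ = (37 − 18) / 1.2333 = 19.0/1.2333 = 15.406 cmH2O·s/L.
C = Vt/(Pplat − PEEP) = 480.99 / (18 − 7) = 480.99/11.0 = 43.726 mL/cmH2O.
τ = R × C = 15.406 × 0.04373 L/cmH2O = 0.6737 s.
Fraction remaining = e^(−Te/τ) = e^(−1.11/0.6737) = 0.1925; trapped volume = 480.99 × 0.1925 = 92.591 mL.
Additional alveolar pressure from trapping ≈ V_trapped / C = 92.591 / 43.726 = 2.118 cmH2O.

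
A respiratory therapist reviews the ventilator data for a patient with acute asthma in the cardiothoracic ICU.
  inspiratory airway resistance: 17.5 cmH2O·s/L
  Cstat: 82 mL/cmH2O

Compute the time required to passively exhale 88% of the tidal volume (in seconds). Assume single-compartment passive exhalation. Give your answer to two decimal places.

3.04

τ = R × C = 17.5 × 82 mL/cmH2O = 17.5 × 0.082 L/cmH2O = 1.435 s.
Exhaled fraction f = 1 − e^(−t/τ) → t = −τ·ln(1 − f) = −1.435·ln(0.12) = 3.043 s.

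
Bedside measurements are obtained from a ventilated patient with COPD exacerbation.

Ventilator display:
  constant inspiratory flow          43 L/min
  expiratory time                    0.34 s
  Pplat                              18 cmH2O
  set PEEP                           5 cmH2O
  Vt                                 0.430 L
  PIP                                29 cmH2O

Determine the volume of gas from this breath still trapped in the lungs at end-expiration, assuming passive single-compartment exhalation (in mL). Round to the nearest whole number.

Flow: 43 L/min ÷ 60 = 0.7167 L/s.
R = (PIP − Pplat)/V̇ = (29 − 18) / 0.7167 = 11.0/0.7167 = 15.348 cmH2O·s/L.
C = Vt/(Pplat − PEEP) = 430.0 / (18 − 5) = 430.0/13.0 = 33.077 mL/cmH2O.
τ = R × C = 15.348 × 0.03308 L/cmH2O = 0.5077 s.
Fraction remaining = e^(−Te/τ) = e^(−0.34/0.5077) = 0.5119.
Trapped volume = 430.0 × 0.5119 = 220.12 mL.

220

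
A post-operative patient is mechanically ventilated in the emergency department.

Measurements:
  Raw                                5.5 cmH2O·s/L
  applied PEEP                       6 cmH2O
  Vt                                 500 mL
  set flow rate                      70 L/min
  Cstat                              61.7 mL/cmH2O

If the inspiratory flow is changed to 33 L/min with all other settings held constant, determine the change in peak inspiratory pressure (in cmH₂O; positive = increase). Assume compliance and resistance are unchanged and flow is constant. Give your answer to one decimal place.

Flow: 70 L/min ÷ 60 = 1.1667 L/s.
New flow: 33 L/min ÷ 60 = 0.55 L/s.
PIP = Vt/C + R·V̇ + PEEP (constant-flow equation of motion).
Only the resistive term changes: ΔPIP = R × ΔV̇ = 5.5 × (0.55 − 1.1667) = 5.5 × -0.6167 = -3.392 cmH2O.

-3.4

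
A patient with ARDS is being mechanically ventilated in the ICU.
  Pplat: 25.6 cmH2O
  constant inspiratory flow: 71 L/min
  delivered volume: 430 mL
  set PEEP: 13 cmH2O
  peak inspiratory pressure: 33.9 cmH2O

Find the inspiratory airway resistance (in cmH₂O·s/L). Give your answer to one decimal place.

Flow: 71 L/min ÷ 60 = 1.1833 L/s.
Raw = (PIP − Pplat) / flow = (33.9 − 25.6) / 1.1833 = 8.3 / 1.1833 = 7.014 cmH2O·s/L.

7.0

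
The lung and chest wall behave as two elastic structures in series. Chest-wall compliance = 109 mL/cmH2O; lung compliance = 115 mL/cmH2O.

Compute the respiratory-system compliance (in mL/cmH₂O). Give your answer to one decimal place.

56.0

Lung and chest wall are elastances in series: 1/Crs = 1/CL + 1/Ccw.
1/Crs = 1/115 + 1/109 = 0.01787.
Crs = 55.96 mL/cmH2O.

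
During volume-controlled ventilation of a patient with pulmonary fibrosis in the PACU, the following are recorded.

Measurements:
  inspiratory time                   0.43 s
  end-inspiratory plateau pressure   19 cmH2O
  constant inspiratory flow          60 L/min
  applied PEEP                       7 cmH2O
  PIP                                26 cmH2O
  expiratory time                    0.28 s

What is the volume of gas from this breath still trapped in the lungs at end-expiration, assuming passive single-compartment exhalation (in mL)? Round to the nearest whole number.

141

Flow: 60 L/min ÷ 60 = 1 L/s.
Vt = flow × Ti = 1 L/s × 0.43 s × 1000 mL/L = 430.0 mL.
R = (PIP − Pplat)/V̇ = (26 − 19) / 1 = 7.0/1 = 7.0 cmH2O·s/L.
C = Vt/(Pplat − PEEP) = 430.0 / (19 − 7) = 430.0/12.0 = 35.833 mL/cmH2O.
τ = R × C = 7.0 × 0.03583 L/cmH2O = 0.2508 s.
Fraction remaining = e^(−Te/τ) = e^(−0.28/0.2508) = 0.3274.
Trapped volume = 430.0 × 0.3274 = 140.78 mL.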